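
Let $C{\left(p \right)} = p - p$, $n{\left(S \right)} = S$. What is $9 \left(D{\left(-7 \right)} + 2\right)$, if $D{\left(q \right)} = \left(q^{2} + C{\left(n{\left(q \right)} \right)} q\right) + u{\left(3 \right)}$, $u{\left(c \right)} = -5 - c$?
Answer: $387$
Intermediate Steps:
$C{\left(p \right)} = 0$
$D{\left(q \right)} = -8 + q^{2}$ ($D{\left(q \right)} = \left(q^{2} + 0 q\right) - 8 = \left(q^{2} + 0\right) - 8 = q^{2} - 8 = -8 + q^{2}$)
$9 \left(D{\left(-7 \right)} + 2\right) = 9 \left(\left(-8 + \left(-7\right)^{2}\right) + 2\right) = 9 \left(\left(-8 + 49\right) + 2\right) = 9 \left(41 + 2\right) = 9 \cdot 43 = 387$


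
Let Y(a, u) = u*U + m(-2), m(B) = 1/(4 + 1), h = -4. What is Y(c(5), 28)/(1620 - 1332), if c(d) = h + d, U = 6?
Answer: 841/1440 ≈ 0.58403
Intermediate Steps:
m(B) = ⅕ (m(B) = 1/5 = ⅕)
c(d) = -4 + d
Y(a, u) = ⅕ + 6*u (Y(a, u) = u*6 + ⅕ = 6*u + ⅕ = ⅕ + 6*u)
Y(c(5), 28)/(1620 - 1332) = (⅕ + 6*28)/(1620 - 1332) = (⅕ + 168)/288 = (841/5)*(1/288) = 841/1440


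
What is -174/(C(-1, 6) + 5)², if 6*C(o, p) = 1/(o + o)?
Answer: -25056/3481 ≈ -7.1979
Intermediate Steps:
C(o, p) = 1/(12*o) (C(o, p) = 1/(6*(o + o)) = 1/(6*((2*o))) = (1/(2*o))/6 = 1/(12*o))
-174/(C(-1, 6) + 5)² = -174/((1/12)/(-1) + 5)² = -174/((1/12)*(-1) + 5)² = -174/(-1/12 + 5)² = -174/((59/12)²) = -174/3481/144 = -174*144/3481 = -25056/3481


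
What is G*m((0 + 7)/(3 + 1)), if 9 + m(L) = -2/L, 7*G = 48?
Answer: -3408/49 ≈ -69.551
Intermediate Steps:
G = 48/7 (G = (⅐)*48 = 48/7 ≈ 6.8571)
m(L) = -9 - 2/L
G*m((0 + 7)/(3 + 1)) = 48*(-9 - 2*(3 + 1)/(0 + 7))/7 = 48*(-9 - 2/(7/4))/7 = 48*(-9 - 2/(7*(¼)))/7 = 48*(-9 - 2/7/4)/7 = 48*(-9 - 2*4/7)/7 = 48*(-9 - 8/7)/7 = (48/7)*(-71/7) = -3408/49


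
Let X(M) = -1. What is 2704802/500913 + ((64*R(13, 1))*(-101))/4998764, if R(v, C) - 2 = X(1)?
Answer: 3379357240774/625986467883 ≈ 5.3985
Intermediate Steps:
R(v, C) = 1 (R(v, C) = 2 - 1 = 1)
2704802/500913 + ((64*R(13, 1))*(-101))/4998764 = 2704802/500913 + ((64*1)*(-101))/4998764 = 2704802*(1/500913) + (64*(-101))*(1/4998764) = 2704802/500913 - 6464*1/4998764 = 2704802/500913 - 1616/1249691 = 3379357240774/625986467883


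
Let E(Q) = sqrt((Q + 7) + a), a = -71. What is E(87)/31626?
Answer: sqrt(23)/31626 ≈ 0.00015164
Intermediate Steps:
E(Q) = sqrt(-64 + Q) (E(Q) = sqrt((Q + 7) - 71) = sqrt((7 + Q) - 71) = sqrt(-64 + Q))
E(87)/31626 = sqrt(-64 + 87)/31626 = sqrt(23)*(1/31626) = sqrt(23)/31626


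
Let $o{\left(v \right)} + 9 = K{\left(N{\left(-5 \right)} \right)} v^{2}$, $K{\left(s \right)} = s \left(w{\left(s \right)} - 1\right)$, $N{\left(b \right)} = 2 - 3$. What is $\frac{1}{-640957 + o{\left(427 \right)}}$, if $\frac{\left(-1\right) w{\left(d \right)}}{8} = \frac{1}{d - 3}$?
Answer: $- \frac{1}{823295} \approx -1.2146 \cdot 10^{-6}$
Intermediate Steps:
$w{\left(d \right)} = - \frac{8}{-3 + d}$ ($w{\left(d \right)} = - \frac{8}{d - 3} = - \frac{8}{-3 + d}$)
$N{\left(b \right)} = -1$
$K{\left(s \right)} = s \left(-1 - \frac{8}{-3 + s}\right)$ ($K{\left(s \right)} = s \left(- \frac{8}{-3 + s} - 1\right) = s \left(-1 - \frac{8}{-3 + s}\right)$)
$o{\left(v \right)} = -9 - v^{2}$ ($o{\left(v \right)} = -9 + \left(-1\right) \left(-1\right) \frac{1}{-3 - 1} \left(5 - 1\right) v^{2} = -9 + \left(-1\right) \left(-1\right) \frac{1}{-4} \cdot 4 v^{2} = -9 + \left(-1\right) \left(-1\right) \left(- \frac{1}{4}\right) 4 v^{2} = -9 - v^{2}$)
$\frac{1}{-640957 + o{\left(427 \right)}} = \frac{1}{-640957 - 182338} = \frac{1}{-823295} = - \frac{1}{823295}$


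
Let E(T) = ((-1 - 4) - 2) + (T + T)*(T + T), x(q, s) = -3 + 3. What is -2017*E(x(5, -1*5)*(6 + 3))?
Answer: 14119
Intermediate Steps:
x(q, s) = 0
E(T) = -7 + 4*T**2 (E(T) = (-5 - 2) + (2*T)*(2*T) = -7 + 4*T**2)
-2017*E(x(5, -1*5)*(6 + 3)) = -2017*(-7 + 4*(0*(6 + 3))**2) = -2017*(-7 + 4*(0*9)**2) = -2017*(-7 + 4*0**2) = -2017*(-7 + 4*0) = -2017*(-7 + 0) = -2017*(-7) = 14119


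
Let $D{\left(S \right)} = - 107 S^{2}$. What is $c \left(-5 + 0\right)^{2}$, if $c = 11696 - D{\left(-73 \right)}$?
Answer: $14547475$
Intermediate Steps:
$c = 581899$ ($c = 11696 - - 107 \left(-73\right)^{2} = 11696 - \left(-107\right) 5329 = 11696 - -570203 = 11696 + 570203 = 581899$)
$c \left(-5 + 0\right)^{2} = 581899 \left(-5 + 0\right)^{2} = 581899 \left(-5\right)^{2} = 581899 \cdot 25 = 14547475$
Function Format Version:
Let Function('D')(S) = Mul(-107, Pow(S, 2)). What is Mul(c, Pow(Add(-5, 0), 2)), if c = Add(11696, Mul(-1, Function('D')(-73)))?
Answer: 14547475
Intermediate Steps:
c = 581899 (c = Add(11696, Mul(-1, Mul(-107, Pow(-73, 2)))) = Add(11696, Mul(-1, Mul(-107, 5329))) = Add(11696, Mul(-1, -570203)) = Add(11696, 570203) = 581899)
Mul(c, Pow(Add(-5, 0), 2)) = Mul(581899, Pow(Add(-5, 0), 2)) = Mul(581899, Pow(-5, 2)) = Mul(581899, 25) = 14547475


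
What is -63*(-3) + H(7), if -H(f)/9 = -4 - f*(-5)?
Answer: -90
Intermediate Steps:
H(f) = 36 - 45*f (H(f) = -9*(-4 - f*(-5)) = -9*(-4 + 5*f) = 36 - 45*f)
-63*(-3) + H(7) = -63*(-3) + (36 - 45*7) = 189 + (36 - 315) = 189 - 279 = -90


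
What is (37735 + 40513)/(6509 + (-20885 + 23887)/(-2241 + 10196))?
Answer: 622462840/51782097 ≈ 12.021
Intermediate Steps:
(37735 + 40513)/(6509 + (-20885 + 23887)/(-2241 + 10196)) = 78248/(6509 + 3002/7955) = 78248/(51782097/7955) = 78248*(7955/51782097) = 622462840/51782097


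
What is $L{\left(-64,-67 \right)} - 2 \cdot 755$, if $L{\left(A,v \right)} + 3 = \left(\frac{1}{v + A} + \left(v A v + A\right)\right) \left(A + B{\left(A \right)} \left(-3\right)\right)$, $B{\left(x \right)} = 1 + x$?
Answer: $- \frac{4705718328}{131} \approx -3.5922 \cdot 10^{7}$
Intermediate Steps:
$L{\left(A,v \right)} = -3 + \left(-3 - 2 A\right) \left(A + \frac{1}{A + v} + A v^{2}\right)$ ($L{\left(A,v \right)} = -3 + \left(\frac{1}{v + A} + \left(v A v + A\right)\right) \left(A + \left(1 + A\right) \left(-3\right)\right) = -3 + \left(\frac{1}{A + v} + \left(A v v + A\right)\right) \left(A - \left(3 + 3 A\right)\right) = -3 + \left(\frac{1}{A + v} + \left(A v^{2} + A\right)\right) \left(-3 - 2 A\right) = -3 + \left(\frac{1}{A + v} + \left(A + A v^{2}\right)\right) \left(-3 - 2 A\right) = -3 + \left(A + \frac{1}{A + v} + A v^{2}\right) \left(-3 - 2 A\right) = -3 + \left(-3 - 2 A\right) \left(A + \frac{1}{A + v} + A v^{2}\right)$)
$L{\left(-64,-67 \right)} - 2 \cdot 755 = \frac{-3 - -320 - -201 - 3 \left(-64\right)^{2} - 2 \left(-64\right)^{3} - \left(-192\right) \left(-67\right) - - 192 \left(-67\right)^{3} - 3 \left(-64\right)^{2} \left(-67\right)^{2} - - 134 \left(-64\right)^{2} - 2 \left(-64\right)^{2} \left(-67\right)^{3} - 2 \left(-64\right)^{3} \left(-67\right)^{2}}{-64 - 67} - 2 \cdot 755 = \frac{-3 + 320 + 201 - 12288 - -524288 - 12864 - \left(-192\right) \left(-300763\right) - 12288 \cdot 4489 - \left(-134\right) 4096 - 8192 \left(-300763\right) - \left(-524288\right) 4489}{-131} - 1510 = - \frac{-3 + 320 + 201 - 12288 + 524288 - 12864 - 57746496 - 55160832 + 548864 + 2463850496 + 2353528832}{131} - 1510 = \left(- \frac{1}{131}\right) 4705520518 - 1510 = - \frac{4705520518}{131} - 1510 = - \frac{4705718328}{131}$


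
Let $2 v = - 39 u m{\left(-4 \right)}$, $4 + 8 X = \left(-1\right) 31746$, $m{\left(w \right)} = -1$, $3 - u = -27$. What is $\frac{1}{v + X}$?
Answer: $- \frac{4}{13535} \approx -0.00029553$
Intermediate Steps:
$u = 30$ ($u = 3 - -27 = 3 + 27 = 30$)
$X = - \frac{15875}{4}$ ($X = - \frac{1}{2} + \frac{\left(-1\right) 31746}{8} = - \frac{1}{2} + \frac{1}{8} \left(-31746\right) = - \frac{1}{2} - \frac{15873}{4} = - \frac{15875}{4} \approx -3968.8$)
$v = 585$ ($v = \frac{\left(-39\right) 30 \left(-1\right)}{2} = \frac{\left(-1170\right) \left(-1\right)}{2} = \frac{1}{2} \cdot 1170 = 585$)
$\frac{1}{v + X} = \frac{1}{585 - \frac{15875}{4}} = \frac{1}{- \frac{13535}{4}} = - \frac{4}{13535}$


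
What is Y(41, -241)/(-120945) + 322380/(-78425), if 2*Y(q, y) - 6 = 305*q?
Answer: -631693387/151761786 ≈ -4.1624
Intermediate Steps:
Y(q, y) = 3 + 305*q/2 (Y(q, y) = 3 + (305*q)/2 = 3 + 305*q/2)
Y(41, -241)/(-120945) + 322380/(-78425) = (3 + (305/2)*41)/(-120945) + 322380/(-78425) = (3 + 12505/2)*(-1/120945) + 322380*(-1/78425) = (12511/2)*(-1/120945) - 64476/15685 = -12511/241890 - 64476/15685 = -631693387/151761786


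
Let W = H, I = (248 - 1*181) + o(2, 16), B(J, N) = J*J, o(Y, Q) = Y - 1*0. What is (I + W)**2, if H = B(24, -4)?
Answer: 416025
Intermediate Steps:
o(Y, Q) = Y (o(Y, Q) = Y + 0 = Y)
B(J, N) = J**2
H = 576 (H = 24**2 = 576)
I = 69 (I = (248 - 1*181) + 2 = (248 - 181) + 2 = 67 + 2 = 69)
W = 576
(I + W)**2 = (69 + 576)**2 = 645**2 = 416025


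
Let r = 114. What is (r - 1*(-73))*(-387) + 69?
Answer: -72300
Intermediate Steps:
(r - 1*(-73))*(-387) + 69 = (114 - 1*(-73))*(-387) + 69 = (114 + 73)*(-387) + 69 = 187*(-387) + 69 = -72369 + 69 = -72300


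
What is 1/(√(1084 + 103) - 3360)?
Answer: -3360/11288413 - √1187/11288413 ≈ -0.00030070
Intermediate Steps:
1/(√(1084 + 103) - 3360) = 1/(√1187 - 3360) = 1/(-3360 + √1187)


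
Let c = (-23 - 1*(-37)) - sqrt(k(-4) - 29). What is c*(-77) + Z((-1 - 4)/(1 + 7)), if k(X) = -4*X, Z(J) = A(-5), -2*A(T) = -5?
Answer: -2151/2 + 77*I*sqrt(13) ≈ -1075.5 + 277.63*I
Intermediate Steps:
A(T) = 5/2 (A(T) = -1/2*(-5) = 5/2)
Z(J) = 5/2
c = 14 - I*sqrt(13) (c = (-23 - 1*(-37)) - sqrt(-4*(-4) - 29) = (-23 + 37) - sqrt(16 - 29) = 14 - sqrt(-13) = 14 - I*sqrt(13) ≈ 14.0 - 3.6056*I)
c*(-77) + Z((-1 - 4)/(1 + 7)) = (14 - I*sqrt(13))*(-77) + 5/2 = (-1078 + 77*I*sqrt(13)) + 5/2 = -2151/2 + 77*I*sqrt(13)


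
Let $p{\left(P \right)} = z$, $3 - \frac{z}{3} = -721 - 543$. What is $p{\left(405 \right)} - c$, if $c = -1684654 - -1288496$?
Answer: $399959$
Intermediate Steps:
$c = -396158$ ($c = -1684654 + 1288496 = -396158$)
$z = 3801$ ($z = 9 - 3 \left(-721 - 543\right) = 9 - -3792 = 9 + 3792 = 3801$)
$p{\left(P \right)} = 3801$
$p{\left(405 \right)} - c = 3801 - -396158 = 3801 + 396158 = 399959$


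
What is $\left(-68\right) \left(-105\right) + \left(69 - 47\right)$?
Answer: $7162$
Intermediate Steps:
$\left(-68\right) \left(-105\right) + \left(69 - 47\right) = 7140 + \left(69 - 47\right) = 7140 + 22 = 7162$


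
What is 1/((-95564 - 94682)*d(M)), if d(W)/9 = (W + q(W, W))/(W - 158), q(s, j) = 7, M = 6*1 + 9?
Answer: 13/3424428 ≈ 3.7963e-6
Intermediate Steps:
M = 15 (M = 6 + 9 = 15)
d(W) = 9*(7 + W)/(-158 + W) (d(W) = 9*((W + 7)/(W - 158)) = 9*((7 + W)/(-158 + W)) = 9*(7 + W)/(-158 + W))
1/((-95564 - 94682)*d(M)) = 1/((-95564 - 94682)*((9*(7 + 15)/(-158 + 15)))) = 1/((-190246)*((9*22/(-143)))) = -1/(190246*(9*(-1/143)*22)) = -1/(190246*(-18/13)) = -1/190246*(-13/18) = 13/3424428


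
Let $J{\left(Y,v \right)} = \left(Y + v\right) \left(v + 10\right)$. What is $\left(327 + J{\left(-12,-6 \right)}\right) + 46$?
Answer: $301$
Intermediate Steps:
$J{\left(Y,v \right)} = \left(10 + v\right) \left(Y + v\right)$ ($J{\left(Y,v \right)} = \left(Y + v\right) \left(10 + v\right) = \left(10 + v\right) \left(Y + v\right)$)
$\left(327 + J{\left(-12,-6 \right)}\right) + 46 = \left(327 + \left(\left(-6\right)^{2} + 10 \left(-12\right) + 10 \left(-6\right) - -72\right)\right) + 46 = \left(327 + \left(36 - 120 - 60 + 72\right)\right) + 46 = \left(327 - 72\right) + 46 = 255 + 46 = 301$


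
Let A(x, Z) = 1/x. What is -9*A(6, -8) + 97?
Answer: 191/2 ≈ 95.500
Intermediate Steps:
-9*A(6, -8) + 97 = -9/6 + 97 = -9*⅙ + 97 = -3/2 + 97 = 191/2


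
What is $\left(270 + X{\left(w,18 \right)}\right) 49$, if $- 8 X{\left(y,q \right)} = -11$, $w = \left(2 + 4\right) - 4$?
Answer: $\frac{106379}{8} \approx 13297.0$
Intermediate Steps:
$w = 2$ ($w = 6 - 4 = 2$)
$X{\left(y,q \right)} = \frac{11}{8}$ ($X{\left(y,q \right)} = \left(- \frac{1}{8}\right) \left(-11\right) = \frac{11}{8}$)
$\left(270 + X{\left(w,18 \right)}\right) 49 = \left(270 + \frac{11}{8}\right) 49 = \frac{2171}{8} \cdot 49 = \frac{106379}{8}$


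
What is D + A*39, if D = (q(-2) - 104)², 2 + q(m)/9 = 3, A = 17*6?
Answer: 13003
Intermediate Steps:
A = 102
q(m) = 9 (q(m) = -18 + 9*3 = -18 + 27 = 9)
D = 9025 (D = (9 - 104)² = (-95)² = 9025)
D + A*39 = 9025 + 102*39 = 9025 + 3978 = 13003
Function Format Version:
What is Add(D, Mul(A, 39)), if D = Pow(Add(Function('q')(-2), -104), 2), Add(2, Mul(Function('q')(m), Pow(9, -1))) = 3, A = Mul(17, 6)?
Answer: 13003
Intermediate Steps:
A = 102
Function('q')(m) = 9 (Function('q')(m) = Add(-18, Mul(9, 3)) = Add(-18, 27) = 9)
D = 9025 (D = Pow(Add(9, -104), 2) = Pow(-95, 2) = 9025)
Add(D, Mul(A, 39)) = Add(9025, Mul(102, 39)) = Add(9025, 3978) = 13003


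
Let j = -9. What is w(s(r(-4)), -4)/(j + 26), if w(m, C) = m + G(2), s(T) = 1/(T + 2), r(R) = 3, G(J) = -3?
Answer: -14/85 ≈ -0.16471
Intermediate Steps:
s(T) = 1/(2 + T)
w(m, C) = -3 + m (w(m, C) = m - 3 = -3 + m)
w(s(r(-4)), -4)/(j + 26) = (-3 + 1/(2 + 3))/(-9 + 26) = (-3 + 1/5)/17 = (-3 + ⅕)/17 = (1/17)*(-14/5) = -14/85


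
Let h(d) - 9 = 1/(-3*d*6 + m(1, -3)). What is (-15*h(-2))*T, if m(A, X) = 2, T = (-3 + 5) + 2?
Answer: -10290/19 ≈ -541.58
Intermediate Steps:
T = 4 (T = 2 + 2 = 4)
h(d) = 9 + 1/(2 - 18*d) (h(d) = 9 + 1/(-3*d*6 + 2) = 9 + 1/(-18*d + 2) = 9 + 1/(2 - 18*d))
(-15*h(-2))*T = -15*(-19 + 162*(-2))/(2*(-1 + 9*(-2)))*4 = -15*(-19 - 324)/(2*(-1 - 18))*4 = -15*(-343)/(2*(-19))*4 = -15*(-1)*(-343)/(2*19)*4 = -15*343/38*4 = -5145/38*4 = -10290/19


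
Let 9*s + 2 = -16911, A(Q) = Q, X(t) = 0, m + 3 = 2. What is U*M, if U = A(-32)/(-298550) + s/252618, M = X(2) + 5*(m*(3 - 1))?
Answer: 2488311083/33938596755 ≈ 0.073318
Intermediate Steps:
m = -1 (m = -3 + 2 = -1)
s = -16913/9 (s = -2/9 + (1/9)*(-16911) = -2/9 - 1879 = -16913/9 ≈ -1879.2)
M = -10 (M = 0 + 5*(-(3 - 1)) = 0 + 5*(-1*2) = 0 + 5*(-2) = 0 - 10 = -10)
U = -2488311083/339385967550 (U = -32/(-298550) - 16913/9/252618 = -32*(-1/298550) - 16913/9*1/252618 = 16/149275 - 16913/2273562 = -2488311083/339385967550 ≈ -0.0073318)
U*M = -2488311083/339385967550*(-10) = 2488311083/33938596755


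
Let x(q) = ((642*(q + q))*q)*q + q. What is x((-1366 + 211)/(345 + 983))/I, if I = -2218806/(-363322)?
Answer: -29980463933335685/216522142092288 ≈ -138.46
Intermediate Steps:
I = 1109403/181661 (I = -2218806*(-1/363322) = 1109403/181661 ≈ 6.1070)
x(q) = q + 1284*q**3 (x(q) = ((642*(2*q))*q)*q + q = ((1284*q)*q)*q + q = (1284*q**2)*q + q = 1284*q**3 + q = q + 1284*q**3)
x((-1366 + 211)/(345 + 983))/I = ((-1366 + 211)/(345 + 983) + 1284*((-1366 + 211)/(345 + 983))**3)/(1109403/181661) = (-1155/1328 + 1284*(-1155/1328)**3)*(181661/1109403) = (-1155/1328 + 1284*(-1540798875/2342039552))*(181661/1109403) = (-1155/1328 - 494596438875/585509888)*(181661/1109403) = -495105673755/585509888*181661/1109403 = -29980463933335685/216522142092288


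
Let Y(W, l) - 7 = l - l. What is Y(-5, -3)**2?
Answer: 49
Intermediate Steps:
Y(W, l) = 7 (Y(W, l) = 7 + (l - l) = 7 + 0 = 7)
Y(-5, -3)**2 = 7**2 = 49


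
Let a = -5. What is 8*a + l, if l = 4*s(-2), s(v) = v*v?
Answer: -24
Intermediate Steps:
s(v) = v**2
l = 16 (l = 4*(-2)**2 = 4*4 = 16)
8*a + l = 8*(-5) + 16 = -40 + 16 = -24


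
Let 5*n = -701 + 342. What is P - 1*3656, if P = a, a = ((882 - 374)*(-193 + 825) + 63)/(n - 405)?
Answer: -10321499/2384 ≈ -4329.5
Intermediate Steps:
n = -359/5 (n = (-701 + 342)/5 = (⅕)*(-359) = -359/5 ≈ -71.800)
a = -1605595/2384 (a = ((882 - 374)*(-193 + 825) + 63)/(-359/5 - 405) = (508*632 + 63)/(-2384/5) = (321056 + 63)*(-5/2384) = 321119*(-5/2384) = -1605595/2384 ≈ -673.49)
P = -1605595/2384 ≈ -673.49
P - 1*3656 = -1605595/2384 - 1*3656 = -1605595/2384 - 3656 = -10321499/2384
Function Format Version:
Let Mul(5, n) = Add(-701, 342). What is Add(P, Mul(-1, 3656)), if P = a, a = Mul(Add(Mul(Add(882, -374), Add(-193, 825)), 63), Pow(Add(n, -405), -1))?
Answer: Rational(-10321499, 2384) ≈ -4329.5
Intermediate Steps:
n = Rational(-359, 5) (n = Mul(Rational(1, 5), Add(-701, 342)) = Mul(Rational(1, 5), -359) = Rational(-359, 5) ≈ -71.800)
a = Rational(-1605595, 2384) (a = Mul(Add(Mul(Add(882, -374), Add(-193, 825)), 63), Pow(Add(Rational(-359, 5), -405), -1)) = Mul(Add(Mul(508, 632), 63), Pow(Rational(-2384, 5), -1)) = Mul(Add(321056, 63), Rational(-5, 2384)) = Mul(321119, Rational(-5, 2384)) = Rational(-1605595, 2384) ≈ -673.49)
P = Rational(-1605595, 2384) ≈ -673.49
Add(P, Mul(-1, 3656)) = Add(Rational(-1605595, 2384), Mul(-1, 3656)) = Add(Rational(-1605595, 2384), -3656) = Rational(-10321499, 2384)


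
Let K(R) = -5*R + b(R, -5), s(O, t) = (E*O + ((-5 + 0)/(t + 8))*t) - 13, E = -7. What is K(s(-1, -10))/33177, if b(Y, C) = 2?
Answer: 157/33177 ≈ 0.0047322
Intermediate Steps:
s(O, t) = -13 - 7*O - 5*t/(8 + t) (s(O, t) = (-7*O + ((-5 + 0)/(t + 8))*t) - 13 = (-7*O + (-5/(8 + t))*t) - 13 = (-7*O - 5*t/(8 + t)) - 13 = -13 - 7*O - 5*t/(8 + t))
K(R) = 2 - 5*R (K(R) = -5*R + 2 = 2 - 5*R)
K(s(-1, -10))/33177 = (2 - 5*(-104 - 56*(-1) - 18*(-10) - 7*(-1)*(-10))/(8 - 10))/33177 = (2 - 5*(-104 + 56 + 180 - 70)/(-2))*(1/33177) = (2 - (-5)*62/2)*(1/33177) = (2 - 5*(-31))*(1/33177) = (2 + 155)*(1/33177) = 157*(1/33177) = 157/33177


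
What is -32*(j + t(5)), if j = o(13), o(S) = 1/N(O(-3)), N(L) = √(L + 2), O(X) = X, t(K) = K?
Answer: -160 + 32*I ≈ -160.0 + 32.0*I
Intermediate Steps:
N(L) = √(2 + L)
o(S) = -I (o(S) = 1/(√(2 - 3)) = 1/(√(-1)) = 1/I = -I)
j = -I ≈ -1.0*I
-32*(j + t(5)) = -32*(-I + 5) = -32*(5 - I) = -160 + 32*I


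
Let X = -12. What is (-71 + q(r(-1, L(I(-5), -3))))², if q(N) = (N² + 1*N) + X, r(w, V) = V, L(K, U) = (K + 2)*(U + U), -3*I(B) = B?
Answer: 143641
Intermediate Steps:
I(B) = -B/3
L(K, U) = 2*U*(2 + K) (L(K, U) = (2 + K)*(2*U) = 2*U*(2 + K))
q(N) = -12 + N + N² (q(N) = (N² + 1*N) - 12 = (N² + N) - 12 = (N + N²) - 12 = -12 + N + N²)
(-71 + q(r(-1, L(I(-5), -3))))² = (-71 + (-12 + 2*(-3)*(2 - ⅓*(-5)) + (2*(-3)*(2 - ⅓*(-5)))²))² = (-71 + (-12 + 2*(-3)*(2 + 5/3) + (2*(-3)*(2 + 5/3))²))² = (-71 + (-12 + 2*(-3)*(11/3) + (2*(-3)*(11/3))²))² = (-71 + (-12 - 22 + (-22)²))² = (-71 + (-12 - 22 + 484))² = (-71 + 450)² = 379² = 143641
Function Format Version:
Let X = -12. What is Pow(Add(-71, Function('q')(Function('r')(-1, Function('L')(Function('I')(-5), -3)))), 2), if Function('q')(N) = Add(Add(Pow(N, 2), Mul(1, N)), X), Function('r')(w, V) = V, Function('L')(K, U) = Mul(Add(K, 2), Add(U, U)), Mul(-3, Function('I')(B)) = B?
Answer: 143641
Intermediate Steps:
Function('I')(B) = Mul(Rational(-1, 3), B)
Function('L')(K, U) = Mul(2, U, Add(2, K)) (Function('L')(K, U) = Mul(Add(2, K), Mul(2, U)) = Mul(2, U, Add(2, K)))
Function('q')(N) = Add(-12, N, Pow(N, 2)) (Function('q')(N) = Add(Add(Pow(N, 2), Mul(1, N)), -12) = Add(Add(Pow(N, 2), N), -12) = Add(Add(N, Pow(N, 2)), -12) = Add(-12, N, Pow(N, 2)))
Pow(Add(-71, Function('q')(Function('r')(-1, Function('L')(Function('I')(-5), -3)))), 2) = Pow(Add(-71, Add(-12, Mul(2, -3, Add(2, Mul(Rational(-1, 3), -5))), Pow(Mul(2, -3, Add(2, Mul(Rational(-1, 3), -5))), 2))), 2) = Pow(Add(-71, Add(-12, Mul(2, -3, Add(2, Rational(5, 3))), Pow(Mul(2, -3, Add(2, Rational(5, 3))), 2))), 2) = Pow(Add(-71, Add(-12, Mul(2, -3, Rational(11, 3)), Pow(Mul(2, -3, Rational(11, 3)), 2))), 2) = Pow(Add(-71, Add(-12, -22, Pow(-22, 2))), 2) = Pow(Add(-71, Add(-12, -22, 484)), 2) = Pow(Add(-71, 450), 2) = Pow(379, 2) = 143641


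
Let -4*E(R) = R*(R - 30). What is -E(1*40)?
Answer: 100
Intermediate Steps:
E(R) = -R*(-30 + R)/4 (E(R) = -R*(R - 30)/4 = -R*(-30 + R)/4)
-E(1*40) = -1*40*(30 - 40)/4 = -40*(30 - 1*40)/4 = -40*(30 - 40)/4 = -40*(-10)/4 = -1*(-100) = 100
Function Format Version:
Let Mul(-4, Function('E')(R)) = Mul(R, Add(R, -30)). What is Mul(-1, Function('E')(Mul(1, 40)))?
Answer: 100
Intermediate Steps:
Function('E')(R) = Mul(Rational(-1, 4), R, Add(-30, R)) (Function('E')(R) = Mul(Rational(-1, 4), Mul(R, Add(R, -30))) = Mul(Rational(-1, 4), Mul(R, Add(-30, R))) = Mul(Rational(-1, 4), R, Add(-30, R)))
Mul(-1, Function('E')(Mul(1, 40))) = Mul(-1, Mul(Rational(1, 4), Mul(1, 40), Add(30, Mul(-1, Mul(1, 40))))) = Mul(-1, Mul(Rational(1, 4), 40, Add(30, Mul(-1, 40)))) = Mul(-1, Mul(Rational(1, 4), 40, Add(30, -40))) = Mul(-1, Mul(Rational(1, 4), 40, -10)) = Mul(-1, -100) = 100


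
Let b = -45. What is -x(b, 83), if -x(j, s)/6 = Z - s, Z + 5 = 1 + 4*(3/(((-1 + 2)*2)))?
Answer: -486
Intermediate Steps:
Z = 2 (Z = -5 + (1 + 4*(3/(((-1 + 2)*2)))) = -5 + (1 + 4*(3/((1*2)))) = -5 + (1 + 4*(3/2)) = -5 + (1 + 6) = -5 + 7 = 2)
x(j, s) = -12 + 6*s (x(j, s) = -6*(2 - s) = -12 + 6*s)
-x(b, 83) = -(-12 + 6*83) = -(-12 + 498) = -1*486 = -486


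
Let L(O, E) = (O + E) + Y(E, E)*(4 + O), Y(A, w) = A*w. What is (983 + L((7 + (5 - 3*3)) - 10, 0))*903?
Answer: 881328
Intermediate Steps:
L(O, E) = E + O + E²*(4 + O) (L(O, E) = (O + E) + (E*E)*(4 + O) = (E + O) + E²*(4 + O) = E + O + E²*(4 + O))
(983 + L((7 + (5 - 3*3)) - 10, 0))*903 = (983 + (0 + ((7 + (5 - 3*3)) - 10) + 4*0² + ((7 + (5 - 3*3)) - 10)*0²))*903 = (983 + (0 + ((7 + (5 - 9)) - 10) + 4*0 + ((7 + (5 - 9)) - 10)*0))*903 = (983 + (0 + ((7 - 4) - 10) + 0 + ((7 - 4) - 10)*0))*903 = (983 + (0 + (3 - 10) + 0 + (3 - 10)*0))*903 = (983 + (0 - 7 + 0 - 7*0))*903 = (983 + (0 - 7 + 0 + 0))*903 = (983 - 7)*903 = 976*903 = 881328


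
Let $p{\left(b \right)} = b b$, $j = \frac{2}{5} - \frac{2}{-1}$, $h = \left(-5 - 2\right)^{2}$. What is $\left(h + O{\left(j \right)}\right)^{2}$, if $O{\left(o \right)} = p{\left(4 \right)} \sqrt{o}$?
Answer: $\frac{15077}{5} + \frac{3136 \sqrt{15}}{5} \approx 5444.5$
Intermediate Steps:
$h = 49$ ($h = \left(-7\right)^{2} = 49$)
$j = \frac{12}{5}$ ($j = 2 \cdot \frac{1}{5} - -2 = \frac{2}{5} + 2 = \frac{12}{5} \approx 2.4$)
$p{\left(b \right)} = b^{2}$
$O{\left(o \right)} = 16 \sqrt{o}$ ($O{\left(o \right)} = 4^{2} \sqrt{o} = 16 \sqrt{o}$)
$\left(h + O{\left(j \right)}\right)^{2} = \left(49 + 16 \sqrt{\frac{12}{5}}\right)^{2} = \left(49 + 16 \frac{2 \sqrt{15}}{5}\right)^{2} = \left(49 + \frac{32 \sqrt{15}}{5}\right)^{2}$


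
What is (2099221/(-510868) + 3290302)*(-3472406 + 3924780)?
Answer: 380199515836635105/255434 ≈ 1.4884e+12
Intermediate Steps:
(2099221/(-510868) + 3290302)*(-3472406 + 3924780) = (2099221*(-1/510868) + 3290302)*452374 = (-2099221/510868 + 3290302)*452374 = (1680907902915/510868)*452374 = 380199515836635105/255434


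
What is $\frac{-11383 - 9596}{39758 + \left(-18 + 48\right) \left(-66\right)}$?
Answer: $- \frac{20979}{37778} \approx -0.55532$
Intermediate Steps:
$\frac{-11383 - 9596}{39758 + \left(-18 + 48\right) \left(-66\right)} = - \frac{20979}{39758 + 30 \left(-66\right)} = - \frac{20979}{39758 - 1980} = - \frac{20979}{37778}$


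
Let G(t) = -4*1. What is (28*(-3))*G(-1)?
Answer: 336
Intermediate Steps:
G(t) = -4
(28*(-3))*G(-1) = (28*(-3))*(-4) = -84*(-4) = 336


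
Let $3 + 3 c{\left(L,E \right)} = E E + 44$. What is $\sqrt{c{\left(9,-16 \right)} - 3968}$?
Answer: $i \sqrt{3869} \approx 62.201 i$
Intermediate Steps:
$c{\left(L,E \right)} = \frac{41}{3} + \frac{E^{2}}{3}$ ($c{\left(L,E \right)} = -1 + \frac{E E + 44}{3} = -1 + \frac{E^{2} + 44}{3} = -1 + \frac{44 + E^{2}}{3} = -1 + \left(\frac{44}{3} + \frac{E^{2}}{3}\right) = \frac{41}{3} + \frac{E^{2}}{3}$)
$\sqrt{c{\left(9,-16 \right)} - 3968} = \sqrt{\left(\frac{41}{3} + \frac{\left(-16\right)^{2}}{3}\right) - 3968} = \sqrt{\left(\frac{41}{3} + \frac{1}{3} \cdot 256\right) - 3968} = \sqrt{\left(\frac{41}{3} + \frac{256}{3}\right) - 3968} = \sqrt{99 - 3968} = \sqrt{-3869} = i \sqrt{3869}$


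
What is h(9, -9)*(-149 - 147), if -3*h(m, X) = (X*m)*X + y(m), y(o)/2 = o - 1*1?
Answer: 220520/3 ≈ 73507.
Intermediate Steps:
y(o) = -2 + 2*o (y(o) = 2*(o - 1*1) = 2*(o - 1) = 2*(-1 + o) = -2 + 2*o)
h(m, X) = ⅔ - 2*m/3 - m*X²/3 (h(m, X) = -((X*m)*X + (-2 + 2*m))/3 = -(m*X² + (-2 + 2*m))/3 = -(-2 + 2*m + m*X²)/3 = ⅔ - 2*m/3 - m*X²/3)
h(9, -9)*(-149 - 147) = (⅔ - ⅔*9 - ⅓*9*(-9)²)*(-149 - 147) = (⅔ - 6 - ⅓*9*81)*(-296) = (⅔ - 6 - 243)*(-296) = -745/3*(-296) = 220520/3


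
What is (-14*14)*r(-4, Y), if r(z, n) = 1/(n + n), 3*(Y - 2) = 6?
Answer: -49/2 ≈ -24.500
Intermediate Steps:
Y = 4 (Y = 2 + (⅓)*6 = 2 + 2 = 4)
r(z, n) = 1/(2*n)
(-14*14)*r(-4, Y) = (-14*14)*((½)/4) = -98/4 = -196*⅛ = -49/2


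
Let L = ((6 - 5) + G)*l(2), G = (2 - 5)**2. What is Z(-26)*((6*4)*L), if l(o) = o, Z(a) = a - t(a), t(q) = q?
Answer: 0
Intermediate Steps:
Z(a) = 0 (Z(a) = a - a = 0)
G = 9 (G = (-3)**2 = 9)
L = 20 (L = ((6 - 5) + 9)*2 = (1 + 9)*2 = 10*2 = 20)
Z(-26)*((6*4)*L) = 0*((6*4)*20) = 0*(24*20) = 0*480 = 0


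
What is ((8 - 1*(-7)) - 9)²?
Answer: 36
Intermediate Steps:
((8 - 1*(-7)) - 9)² = ((8 + 7) - 9)² = (15 - 9)² = 6² = 36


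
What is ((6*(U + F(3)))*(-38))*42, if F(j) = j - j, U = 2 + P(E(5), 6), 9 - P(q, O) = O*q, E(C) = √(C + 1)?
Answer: -105336 + 57456*√6 ≈ 35402.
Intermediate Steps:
E(C) = √(1 + C)
P(q, O) = 9 - O*q
U = 11 - 6*√6 (U = 2 + (9 - 1*6*√(1 + 5)) = 2 + (9 - 1*6*√6) = 2 + (9 - 6*√6) = 11 - 6*√6 ≈ -3.6969)
F(j) = 0
((6*(U + F(3)))*(-38))*42 = ((6*((11 - 6*√6) + 0))*(-38))*42 = ((6*(11 - 6*√6))*(-38))*42 = ((66 - 36*√6)*(-38))*42 = (-2508 + 1368*√6)*42 = -105336 + 57456*√6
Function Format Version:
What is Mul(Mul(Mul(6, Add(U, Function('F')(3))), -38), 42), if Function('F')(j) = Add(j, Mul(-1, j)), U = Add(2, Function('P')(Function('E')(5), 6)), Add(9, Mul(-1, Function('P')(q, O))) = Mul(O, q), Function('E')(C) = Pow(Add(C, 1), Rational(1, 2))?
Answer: Add(-105336, Mul(57456, Pow(6, Rational(1, 2)))) ≈ 35402.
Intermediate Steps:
Function('E')(C) = Pow(Add(1, C), Rational(1, 2))
Function('P')(q, O) = Add(9, Mul(-1, O, q)) (Function('P')(q, O) = Add(9, Mul(-1, Mul(O, q))) = Add(9, Mul(-1, O, q)))
U = Add(11, Mul(-6, Pow(6, Rational(1, 2)))) (U = Add(2, Add(9, Mul(-1, 6, Pow(Add(1, 5), Rational(1, 2))))) = Add(2, Add(9, Mul(-1, 6, Pow(6, Rational(1, 2))))) = Add(2, Add(9, Mul(-6, Pow(6, Rational(1, 2))))) = Add(11, Mul(-6, Pow(6, Rational(1, 2)))) ≈ -3.6969)
Function('F')(j) = 0
Mul(Mul(Mul(6, Add(U, Function('F')(3))), -38), 42) = Mul(Mul(Mul(6, Add(Add(11, Mul(-6, Pow(6, Rational(1, 2)))), 0)), -38), 42) = Mul(Mul(Mul(6, Add(11, Mul(-6, Pow(6, Rational(1, 2))))), -38), 42) = Mul(Mul(Add(66, Mul(-36, Pow(6, Rational(1, 2)))), -38), 42) = Mul(Add(-2508, Mul(1368, Pow(6, Rational(1, 2)))), 42) = Add(-105336, Mul(57456, Pow(6, Rational(1, 2))))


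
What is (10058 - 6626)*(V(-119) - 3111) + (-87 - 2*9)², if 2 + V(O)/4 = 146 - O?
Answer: -7055463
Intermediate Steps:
V(O) = 576 - 4*O (V(O) = -8 + 4*(146 - O) = -8 + (584 - 4*O) = 576 - 4*O)
(10058 - 6626)*(V(-119) - 3111) + (-87 - 2*9)² = (10058 - 6626)*((576 - 4*(-119)) - 3111) + (-87 - 2*9)² = 3432*((576 + 476) - 3111) + (-87 - 18)² = 3432*(1052 - 3111) + (-105)² = 3432*(-2059) + 11025 = -7066488 + 11025 = -7055463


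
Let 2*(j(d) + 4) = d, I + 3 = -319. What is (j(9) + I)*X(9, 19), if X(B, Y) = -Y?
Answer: 12217/2 ≈ 6108.5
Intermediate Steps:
I = -322 (I = -3 - 319 = -322)
j(d) = -4 + d/2
(j(9) + I)*X(9, 19) = ((-4 + (½)*9) - 322)*(-1*19) = ((-4 + 9/2) - 322)*(-19) = (½ - 322)*(-19) = -643/2*(-19) = 12217/2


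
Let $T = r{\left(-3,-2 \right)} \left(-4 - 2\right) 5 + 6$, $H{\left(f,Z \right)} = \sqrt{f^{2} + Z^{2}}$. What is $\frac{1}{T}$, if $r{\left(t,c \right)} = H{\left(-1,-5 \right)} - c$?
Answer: $\frac{3}{1138} - \frac{5 \sqrt{26}}{3414} \approx -0.0048316$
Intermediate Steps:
$H{\left(f,Z \right)} = \sqrt{Z^{2} + f^{2}}$
$r{\left(t,c \right)} = \sqrt{26} - c$ ($r{\left(t,c \right)} = \sqrt{\left(-5\right)^{2} + \left(-1\right)^{2}} - c = \sqrt{25 + 1} - c = \sqrt{26} - c$)
$T = -54 - 30 \sqrt{26}$ ($T = \left(\sqrt{26} - -2\right) \left(-4 - 2\right) 5 + 6 = \left(\sqrt{26} + 2\right) \left(-6\right) 5 + 6 = \left(2 + \sqrt{26}\right) \left(-6\right) 5 + 6 = \left(-12 - 6 \sqrt{26}\right) 5 + 6 = \left(-60 - 30 \sqrt{26}\right) + 6 = -54 - 30 \sqrt{26} \approx -206.97$)
$\frac{1}{T} = \frac{1}{-54 - 30 \sqrt{26}}$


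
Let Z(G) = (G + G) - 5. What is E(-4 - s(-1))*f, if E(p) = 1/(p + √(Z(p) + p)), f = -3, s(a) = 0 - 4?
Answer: 3*I*√5/5 ≈ 1.3416*I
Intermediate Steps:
s(a) = -4
Z(G) = -5 + 2*G (Z(G) = 2*G - 5 = -5 + 2*G)
E(p) = 1/(p + √(-5 + 3*p)) (E(p) = 1/(p + √((-5 + 2*p) + p)) = 1/(p + √(-5 + 3*p)))
E(-4 - s(-1))*f = -3/((-4 - 1*(-4)) + √(-5 + 3*(-4 - 1*(-4)))) = -3/((-4 + 4) + √(-5 + 3*(-4 + 4))) = -3/(0 + √(-5 + 3*0)) = -3/(0 + √(-5 + 0)) = -3/(0 + √(-5)) = -3/(0 + I*√5) = -3/(I*√5) = -I*√5/5*(-3) = 3*I*√5/5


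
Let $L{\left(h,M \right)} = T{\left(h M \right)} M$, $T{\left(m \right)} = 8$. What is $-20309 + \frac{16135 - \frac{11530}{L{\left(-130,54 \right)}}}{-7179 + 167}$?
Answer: $- \frac{30763328323}{1514592} \approx -20311.0$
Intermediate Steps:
$L{\left(h,M \right)} = 8 M$
$-20309 + \frac{16135 - \frac{11530}{L{\left(-130,54 \right)}}}{-7179 + 167} = -20309 + \frac{16135 - \frac{11530}{8 \cdot 54}}{-7179 + 167} = -20309 + \frac{16135 - \frac{11530}{432}}{-7012} = -20309 + \left(16135 - \frac{5765}{216}\right) \left(- \frac{1}{7012}\right) = -20309 + \frac{3479395}{216} \left(- \frac{1}{7012}\right) = -20309 - \frac{3479395}{1514592} = - \frac{30763328323}{1514592}$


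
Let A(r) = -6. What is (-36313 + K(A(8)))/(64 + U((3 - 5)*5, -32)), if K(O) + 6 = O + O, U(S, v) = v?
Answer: -36331/32 ≈ -1135.3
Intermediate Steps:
K(O) = -6 + 2*O (K(O) = -6 + (O + O) = -6 + 2*O)
(-36313 + K(A(8)))/(64 + U((3 - 5)*5, -32)) = (-36313 + (-6 + 2*(-6)))/(64 - 32) = (-36313 + (-6 - 12))/32 = (-36313 - 18)*(1/32) = -36331*1/32 = -36331/32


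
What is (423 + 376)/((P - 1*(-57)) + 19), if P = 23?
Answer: 799/99 ≈ 8.0707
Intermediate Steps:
(423 + 376)/((P - 1*(-57)) + 19) = (423 + 376)/((23 - 1*(-57)) + 19) = 799/((23 + 57) + 19) = 799/(80 + 19) = 799/99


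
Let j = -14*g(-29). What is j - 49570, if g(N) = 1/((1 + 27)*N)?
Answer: -2875059/58 ≈ -49570.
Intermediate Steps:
g(N) = 1/(28*N)
j = 1/58 (j = -1/(2*(-29)) = -(-1)/(2*29) = -14*(-1/812) = 1/58 ≈ 0.017241)
j - 49570 = 1/58 - 49570 = -2875059/58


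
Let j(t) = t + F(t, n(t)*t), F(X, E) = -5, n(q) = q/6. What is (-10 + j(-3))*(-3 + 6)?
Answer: -54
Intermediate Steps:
n(q) = q/6 (n(q) = q*(1/6) = q/6)
j(t) = -5 + t (j(t) = t - 5 = -5 + t)
(-10 + j(-3))*(-3 + 6) = (-10 + (-5 - 3))*(-3 + 6) = (-10 - 8)*3 = -18*3 = -54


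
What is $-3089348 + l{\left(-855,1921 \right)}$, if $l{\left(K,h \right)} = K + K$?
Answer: $-3091058$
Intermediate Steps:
$l{\left(K,h \right)} = 2 K$
$-3089348 + l{\left(-855,1921 \right)} = -3089348 + 2 \left(-855\right) = -3089348 - 1710 = -3091058$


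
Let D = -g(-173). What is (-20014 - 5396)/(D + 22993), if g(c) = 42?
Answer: -25410/22951 ≈ -1.1071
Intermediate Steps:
D = -42 (D = -1*42 = -42)
(-20014 - 5396)/(D + 22993) = (-20014 - 5396)/(-42 + 22993) = -25410/22951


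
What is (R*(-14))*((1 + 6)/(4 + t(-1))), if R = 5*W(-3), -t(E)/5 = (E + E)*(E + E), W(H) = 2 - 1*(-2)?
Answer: 245/2 ≈ 122.50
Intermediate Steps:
W(H) = 4 (W(H) = 2 + 2 = 4)
t(E) = -20*E² (t(E) = -5*(E + E)*(E + E) = -5*2*E*2*E = -20*E²)
R = 20 (R = 5*4 = 20)
(R*(-14))*((1 + 6)/(4 + t(-1))) = (20*(-14))*((1 + 6)/(4 - 20*(-1)²)) = -1960/(4 - 20*1) = -1960/(4 - 20) = -1960/(-16) = -1960*(-1)/16 = -280*(-7/16) = 245/2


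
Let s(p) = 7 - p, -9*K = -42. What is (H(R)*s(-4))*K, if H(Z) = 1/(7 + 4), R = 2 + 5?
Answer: 14/3 ≈ 4.6667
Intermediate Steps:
K = 14/3 (K = -⅑*(-42) = 14/3 ≈ 4.6667)
R = 7
H(Z) = 1/11
(H(R)*s(-4))*K = ((7 - 1*(-4))/11)*(14/3) = ((7 + 4)/11)*(14/3) = ((1/11)*11)*(14/3) = 1*(14/3) = 14/3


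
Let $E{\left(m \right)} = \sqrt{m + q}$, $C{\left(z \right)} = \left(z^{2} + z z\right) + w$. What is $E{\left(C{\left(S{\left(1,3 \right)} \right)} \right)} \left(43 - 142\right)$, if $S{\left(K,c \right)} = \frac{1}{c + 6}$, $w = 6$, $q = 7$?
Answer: $- 11 \sqrt{1055} \approx -357.29$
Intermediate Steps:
$S{\left(K,c \right)} = \frac{1}{6 + c}$
$C{\left(z \right)} = 6 + 2 z^{2}$ ($C{\left(z \right)} = \left(z^{2} + z z\right) + 6 = \left(z^{2} + z^{2}\right) + 6 = 2 z^{2} + 6 = 6 + 2 z^{2}$)
$E{\left(m \right)} = \sqrt{7 + m}$ ($E{\left(m \right)} = \sqrt{m + 7} = \sqrt{7 + m}$)
$E{\left(C{\left(S{\left(1,3 \right)} \right)} \right)} \left(43 - 142\right) = \sqrt{7 + \left(6 + 2 \left(\frac{1}{6 + 3}\right)^{2}\right)} \left(43 - 142\right) = \sqrt{7 + \left(6 + 2 \left(\frac{1}{9}\right)^{2}\right)} \left(-99\right) = \sqrt{7 + \left(6 + \frac{2}{81}\right)} \left(-99\right) = \sqrt{7 + \frac{488}{81}} \left(-99\right) = \sqrt{\frac{1055}{81}} \left(-99\right) = \frac{\sqrt{1055}}{9} \left(-99\right) = - 11 \sqrt{1055}$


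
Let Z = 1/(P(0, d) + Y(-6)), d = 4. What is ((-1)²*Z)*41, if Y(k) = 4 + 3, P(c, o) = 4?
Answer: 41/11 ≈ 3.7273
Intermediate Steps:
Y(k) = 7
Z = 1/11 (Z = 1/(4 + 7) = 1/11 ≈ 0.090909)
((-1)²*Z)*41 = ((-1)²*(1/11))*41 = (1*(1/11))*41 = (1/11)*41 = 41/11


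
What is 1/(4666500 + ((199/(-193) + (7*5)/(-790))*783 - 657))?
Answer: 30494/142254539523 ≈ 2.1436e-7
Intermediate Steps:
1/(4666500 + ((199/(-193) + (7*5)/(-790))*783 - 657)) = 1/(4666500 + ((199*(-1/193) + 35*(-1/790))*783 - 657)) = 1/(4666500 + ((-199/193 - 7/158)*783 - 657)) = 1/(4666500 + (-32793/30494*783 - 657)) = 1/(4666500 + (-25676919/30494 - 657)) = 1/(4666500 - 45711477/30494) = 1/(142254539523/30494) = 30494/142254539523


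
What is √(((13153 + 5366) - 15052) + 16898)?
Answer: √20365 ≈ 142.71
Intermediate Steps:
√(((13153 + 5366) - 15052) + 16898) = √((18519 - 15052) + 16898) = √(3467 + 16898) = √20365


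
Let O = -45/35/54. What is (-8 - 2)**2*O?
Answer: -50/21 ≈ -2.3810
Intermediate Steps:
O = -1/42 (O = -45*1/35*(1/54) = -9/7*1/54 = -1/42 ≈ -0.023810)
(-8 - 2)**2*O = (-8 - 2)**2*(-1/42) = (-10)**2*(-1/42) = 100*(-1/42) = -50/21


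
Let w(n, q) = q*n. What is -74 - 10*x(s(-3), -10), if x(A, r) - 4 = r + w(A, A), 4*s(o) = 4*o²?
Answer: -824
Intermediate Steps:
w(n, q) = n*q
s(o) = o² (s(o) = (4*o²)/4 = o²)
x(A, r) = 4 + r + A² (x(A, r) = 4 + (r + A*A) = 4 + (r + A²) = 4 + r + A²)
-74 - 10*x(s(-3), -10) = -74 - 10*(4 - 10 + ((-3)²)²) = -74 - 10*(4 - 10 + 9²) = -74 - 10*(4 - 10 + 81) = -74 - 10*75 = -74 - 750 = -824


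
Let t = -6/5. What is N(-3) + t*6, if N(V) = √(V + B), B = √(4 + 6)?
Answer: -36/5 + √(-3 + √10) ≈ -6.7972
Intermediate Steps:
t = -6/5 (t = -6*⅕ = -6/5 ≈ -1.2000)
B = √10 ≈ 3.1623
N(V) = √(V + √10)
N(-3) + t*6 = √(-3 + √10) - 6/5*6 = √(-3 + √10) - 36/5 = -36/5 + √(-3 + √10)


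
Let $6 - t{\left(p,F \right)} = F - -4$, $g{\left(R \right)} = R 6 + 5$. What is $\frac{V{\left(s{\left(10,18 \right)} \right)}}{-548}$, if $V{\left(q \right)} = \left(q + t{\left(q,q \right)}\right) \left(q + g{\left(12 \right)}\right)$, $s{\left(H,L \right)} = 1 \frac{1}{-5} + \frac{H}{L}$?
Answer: $- \frac{3481}{12330} \approx -0.28232$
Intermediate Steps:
$s{\left(H,L \right)} = - \frac{1}{5} + \frac{H}{L}$ ($s{\left(H,L \right)} = 1 \left(- \frac{1}{5}\right) + \frac{H}{L} = - \frac{1}{5} + \frac{H}{L}$)
$g{\left(R \right)} = 5 + 6 R$ ($g{\left(R \right)} = 6 R + 5 = 5 + 6 R$)
$t{\left(p,F \right)} = 2 - F$ ($t{\left(p,F \right)} = 6 - \left(F - -4\right) = 6 - \left(F + 4\right) = 6 - \left(4 + F\right) = 2 - F$)
$V{\left(q \right)} = 154 + 2 q$ ($V{\left(q \right)} = \left(q - \left(-2 + q\right)\right) \left(q + \left(5 + 6 \cdot 12\right)\right) = 2 \left(q + \left(5 + 72\right)\right) = 2 \left(q + 77\right) = 2 \left(77 + q\right) = 154 + 2 q$)
$\frac{V{\left(s{\left(10,18 \right)} \right)}}{-548} = \frac{154 + 2 \frac{10 - \frac{18}{5}}{18}}{-548} = \left(154 + 2 \frac{10 - \frac{18}{5}}{18}\right) \left(- \frac{1}{548}\right) = \left(154 + 2 \cdot \frac{1}{18} \cdot \frac{32}{5}\right) \left(- \frac{1}{548}\right) = \left(154 + 2 \cdot \frac{16}{45}\right) \left(- \frac{1}{548}\right) = \left(154 + \frac{32}{45}\right) \left(- \frac{1}{548}\right) = \frac{6962}{45} \left(- \frac{1}{548}\right) = - \frac{3481}{12330}$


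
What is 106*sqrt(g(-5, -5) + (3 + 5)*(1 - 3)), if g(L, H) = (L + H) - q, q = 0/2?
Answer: 106*I*sqrt(26) ≈ 540.5*I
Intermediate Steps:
q = 0 (q = 0*(1/2) = 0)
g(L, H) = H + L (g(L, H) = (L + H) - 1*0 = (H + L) + 0 = H + L)
106*sqrt(g(-5, -5) + (3 + 5)*(1 - 3)) = 106*sqrt((-5 - 5) + (3 + 5)*(1 - 3)) = 106*sqrt(-10 + 8*(-2)) = 106*sqrt(-10 - 16) = 106*sqrt(-26) = 106*(I*sqrt(26)) = 106*I*sqrt(26)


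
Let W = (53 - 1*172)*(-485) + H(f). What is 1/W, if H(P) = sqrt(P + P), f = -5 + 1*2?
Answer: 57715/3331021231 - I*sqrt(6)/3331021231 ≈ 1.7327e-5 - 7.3536e-10*I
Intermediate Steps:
f = -3 (f = -5 + 2 = -3)
H(P) = sqrt(2)*sqrt(P) (H(P) = sqrt(2*P) = sqrt(2)*sqrt(P))
W = 57715 + I*sqrt(6) (W = (53 - 1*172)*(-485) + sqrt(2)*sqrt(-3) = (53 - 172)*(-485) + sqrt(2)*(I*sqrt(3)) = -119*(-485) + I*sqrt(6) = 57715 + I*sqrt(6) ≈ 57715.0 + 2.4495*I)
1/W = 1/(57715 + I*sqrt(6))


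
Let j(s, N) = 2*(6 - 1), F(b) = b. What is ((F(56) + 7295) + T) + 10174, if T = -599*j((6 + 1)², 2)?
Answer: 11535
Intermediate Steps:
j(s, N) = 10 (j(s, N) = 2*5 = 10)
T = -5990 (T = -599*10 = -5990)
((F(56) + 7295) + T) + 10174 = ((56 + 7295) - 5990) + 10174 = (7351 - 5990) + 10174 = 1361 + 10174 = 11535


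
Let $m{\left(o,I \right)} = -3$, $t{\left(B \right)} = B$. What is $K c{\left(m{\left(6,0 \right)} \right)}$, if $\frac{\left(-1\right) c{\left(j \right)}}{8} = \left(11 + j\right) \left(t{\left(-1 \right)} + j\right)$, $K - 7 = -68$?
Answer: $-15616$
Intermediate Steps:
$K = -61$ ($K = 7 - 68 = -61$)
$c{\left(j \right)} = - 8 \left(-1 + j\right) \left(11 + j\right)$ ($c{\left(j \right)} = - 8 \left(11 + j\right) \left(-1 + j\right) = - 8 \left(-1 + j\right) \left(11 + j\right)$)
$K c{\left(m{\left(6,0 \right)} \right)} = - 61 \left(88 - -240 - 8 \left(-3\right)^{2}\right) = - 61 \left(88 + 240 - 72\right) = \left(-61\right) 256 = -15616$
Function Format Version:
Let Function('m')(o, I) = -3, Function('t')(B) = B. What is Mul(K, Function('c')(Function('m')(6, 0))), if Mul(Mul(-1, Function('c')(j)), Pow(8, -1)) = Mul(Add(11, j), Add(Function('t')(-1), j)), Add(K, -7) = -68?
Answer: -15616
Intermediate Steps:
K = -61 (K = Add(7, -68) = -61)
Function('c')(j) = Mul(-8, Add(-1, j), Add(11, j)) (Function('c')(j) = Mul(-8, Mul(Add(11, j), Add(-1, j))) = Mul(-8, Mul(Add(-1, j), Add(11, j))) = Mul(-8, Add(-1, j), Add(11, j)))
Mul(K, Function('c')(Function('m')(6, 0))) = Mul(-61, Add(88, Mul(-80, -3), Mul(-8, Pow(-3, 2)))) = Mul(-61, Add(88, 240, Mul(-8, 9))) = Mul(-61, Add(88, 240, -72)) = Mul(-61, 256) = -15616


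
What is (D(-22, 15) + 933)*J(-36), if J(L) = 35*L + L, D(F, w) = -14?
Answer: -1191024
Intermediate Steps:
J(L) = 36*L
(D(-22, 15) + 933)*J(-36) = (-14 + 933)*(36*(-36)) = 919*(-1296) = -1191024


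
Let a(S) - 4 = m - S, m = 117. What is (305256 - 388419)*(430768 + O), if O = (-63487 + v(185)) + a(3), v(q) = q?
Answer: -30569388192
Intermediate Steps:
a(S) = 121 - S (a(S) = 4 + (117 - S) = 121 - S)
O = -63184 (O = (-63487 + 185) + (121 - 1*3) = -63302 + (121 - 3) = -63302 + 118 = -63184)
(305256 - 388419)*(430768 + O) = (305256 - 388419)*(430768 - 63184) = -83163*367584 = -30569388192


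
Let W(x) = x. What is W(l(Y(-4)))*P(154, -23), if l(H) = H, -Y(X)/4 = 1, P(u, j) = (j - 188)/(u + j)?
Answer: 844/131 ≈ 6.4427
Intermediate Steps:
P(u, j) = (-188 + j)/(j + u)
Y(X) = -4 (Y(X) = -4*1 = -4)
W(l(Y(-4)))*P(154, -23) = -4*(-188 - 23)/(-23 + 154) = -4*(-211)/131 = -4*(-211/131) = 844/131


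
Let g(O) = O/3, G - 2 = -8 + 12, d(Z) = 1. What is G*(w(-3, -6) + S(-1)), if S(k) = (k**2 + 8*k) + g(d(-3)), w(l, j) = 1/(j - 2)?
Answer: -163/4 ≈ -40.750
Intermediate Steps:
G = 6 (G = 2 + (-8 + 12) = 2 + 4 = 6)
g(O) = O/3 (g(O) = O*(1/3) = O/3)
w(l, j) = 1/(-2 + j)
S(k) = 1/3 + k**2 + 8*k (S(k) = (k**2 + 8*k) + (1/3)*1 = (k**2 + 8*k) + 1/3 = 1/3 + k**2 + 8*k)
G*(w(-3, -6) + S(-1)) = 6*(1/(-2 - 6) + (1/3 + (-1)**2 + 8*(-1))) = 6*(1/(-8) + (1/3 + 1 - 8)) = 6*(-1/8 - 20/3) = 6*(-163/24) = -163/4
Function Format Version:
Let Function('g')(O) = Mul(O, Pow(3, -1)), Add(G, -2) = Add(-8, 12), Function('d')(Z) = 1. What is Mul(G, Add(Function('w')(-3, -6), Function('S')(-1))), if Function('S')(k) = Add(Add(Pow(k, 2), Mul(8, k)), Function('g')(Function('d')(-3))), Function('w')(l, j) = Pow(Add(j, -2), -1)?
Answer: Rational(-163, 4) ≈ -40.750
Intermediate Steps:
G = 6 (G = Add(2, Add(-8, 12)) = Add(2, 4) = 6)
Function('g')(O) = Mul(Rational(1, 3), O) (Function('g')(O) = Mul(O, Rational(1, 3)) = Mul(Rational(1, 3), O))
Function('w')(l, j) = Pow(Add(-2, j), -1)
Function('S')(k) = Add(Rational(1, 3), Pow(k, 2), Mul(8, k)) (Function('S')(k) = Add(Add(Pow(k, 2), Mul(8, k)), Mul(Rational(1, 3), 1)) = Add(Add(Pow(k, 2), Mul(8, k)), Rational(1, 3)) = Add(Rational(1, 3), Pow(k, 2), Mul(8, k)))
Mul(G, Add(Function('w')(-3, -6), Function('S')(-1))) = Mul(6, Add(Pow(Add(-2, -6), -1), Add(Rational(1, 3), Pow(-1, 2), Mul(8, -1)))) = Mul(6, Add(Pow(-8, -1), Add(Rational(1, 3), 1, -8))) = Mul(6, Add(Rational(-1, 8), Rational(-20, 3))) = Mul(6, Rational(-163, 24)) = Rational(-163, 4)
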